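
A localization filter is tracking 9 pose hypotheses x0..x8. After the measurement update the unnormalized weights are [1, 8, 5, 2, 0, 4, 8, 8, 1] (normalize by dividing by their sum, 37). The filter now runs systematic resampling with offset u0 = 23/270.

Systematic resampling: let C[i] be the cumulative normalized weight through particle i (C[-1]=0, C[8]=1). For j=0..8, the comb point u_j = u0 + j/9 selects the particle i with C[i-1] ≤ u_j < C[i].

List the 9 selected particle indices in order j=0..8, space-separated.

1 1 2 3 5 6 6 7 8

C = [1/37, 9/37, 14/37, 16/37, 16/37, 20/37, 28/37, 36/37, 1]
j=0: u_0=23/270 ∈ [1/37, 9/37) → index 1
j=1: u_1=53/270 ∈ [1/37, 9/37) → index 1
j=2: u_2=83/270 ∈ [9/37, 14/37) → index 2
j=3: u_3=113/270 ∈ [14/37, 16/37) → index 3
j=4: u_4=143/270 ∈ [16/37, 20/37) → index 5
j=5: u_5=173/270 ∈ [20/37, 28/37) → index 6
j=6: u_6=203/270 ∈ [20/37, 28/37) → index 6
j=7: u_7=233/270 ∈ [28/37, 36/37) → index 7
j=8: u_8=263/270 ∈ [36/37, 1) → index 8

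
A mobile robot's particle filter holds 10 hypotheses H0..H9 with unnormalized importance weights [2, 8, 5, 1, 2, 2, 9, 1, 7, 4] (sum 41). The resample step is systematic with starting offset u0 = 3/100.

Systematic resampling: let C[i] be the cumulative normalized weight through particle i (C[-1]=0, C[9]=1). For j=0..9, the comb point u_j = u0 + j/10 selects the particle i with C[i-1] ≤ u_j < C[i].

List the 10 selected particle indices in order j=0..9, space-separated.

0 1 1 2 4 6 6 7 8 9

C = [2/41, 10/41, 15/41, 16/41, 18/41, 20/41, 29/41, 30/41, 37/41, 1]
j=0: u_0=3/100 ∈ [0, 2/41) → index 0
j=1: u_1=13/100 ∈ [2/41, 10/41) → index 1
j=2: u_2=23/100 ∈ [2/41, 10/41) → index 1
j=3: u_3=33/100 ∈ [10/41, 15/41) → index 2
j=4: u_4=43/100 ∈ [16/41, 18/41) → index 4
j=5: u_5=53/100 ∈ [20/41, 29/41) → index 6
j=6: u_6=63/100 ∈ [20/41, 29/41) → index 6
j=7: u_7=73/100 ∈ [29/41, 30/41) → index 7
j=8: u_8=83/100 ∈ [30/41, 37/41) → index 8
j=9: u_9=93/100 ∈ [37/41, 1) → index 9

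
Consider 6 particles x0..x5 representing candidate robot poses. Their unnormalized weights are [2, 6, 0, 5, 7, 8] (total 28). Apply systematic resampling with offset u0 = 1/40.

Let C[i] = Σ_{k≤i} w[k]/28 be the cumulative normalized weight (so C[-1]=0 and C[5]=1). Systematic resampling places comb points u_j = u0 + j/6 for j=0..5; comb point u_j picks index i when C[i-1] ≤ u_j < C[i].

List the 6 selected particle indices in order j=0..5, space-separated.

C = [1/14, 2/7, 2/7, 13/28, 5/7, 1]
j=0: u_0=1/40 ∈ [0, 1/14) → index 0
j=1: u_1=23/120 ∈ [1/14, 2/7) → index 1
j=2: u_2=43/120 ∈ [2/7, 13/28) → index 3
j=3: u_3=21/40 ∈ [13/28, 5/7) → index 4
j=4: u_4=83/120 ∈ [13/28, 5/7) → index 4
j=5: u_5=103/120 ∈ [5/7, 1) → index 5

0 1 3 4 4 5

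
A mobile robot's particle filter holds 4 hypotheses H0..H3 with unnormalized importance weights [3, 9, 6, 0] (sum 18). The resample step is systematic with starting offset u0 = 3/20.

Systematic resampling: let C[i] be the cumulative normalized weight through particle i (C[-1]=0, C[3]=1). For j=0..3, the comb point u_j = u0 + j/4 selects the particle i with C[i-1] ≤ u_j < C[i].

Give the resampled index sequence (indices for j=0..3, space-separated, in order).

0 1 1 2

C = [1/6, 2/3, 1, 1]
j=0: u_0=3/20 ∈ [0, 1/6) → index 0
j=1: u_1=2/5 ∈ [1/6, 2/3) → index 1
j=2: u_2=13/20 ∈ [1/6, 2/3) → index 1
j=3: u_3=9/10 ∈ [2/3, 1) → index 2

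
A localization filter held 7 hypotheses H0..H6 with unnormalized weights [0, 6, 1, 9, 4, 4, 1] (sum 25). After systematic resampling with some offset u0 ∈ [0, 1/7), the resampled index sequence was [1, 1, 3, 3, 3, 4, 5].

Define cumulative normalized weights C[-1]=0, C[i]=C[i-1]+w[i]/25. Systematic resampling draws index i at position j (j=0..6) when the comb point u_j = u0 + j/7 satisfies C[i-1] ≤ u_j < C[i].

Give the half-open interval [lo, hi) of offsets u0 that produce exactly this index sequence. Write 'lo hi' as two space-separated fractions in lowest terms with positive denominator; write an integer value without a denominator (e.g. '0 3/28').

0 12/175

C = [0, 6/25, 7/25, 16/25, 4/5, 24/25, 1]
j=0 picked index 1: u0 ∈ [0, 6/25)
j=1 picked index 1: u0 ∈ [-1/7, 17/175)
j=2 picked index 3: u0 ∈ [-1/175, 62/175)
j=3 picked index 3: u0 ∈ [-26/175, 37/175)
j=4 picked index 3: u0 ∈ [-51/175, 12/175)
j=5 picked index 4: u0 ∈ [-13/175, 3/35)
j=6 picked index 5: u0 ∈ [-2/35, 18/175)
intersection: [0, 12/175)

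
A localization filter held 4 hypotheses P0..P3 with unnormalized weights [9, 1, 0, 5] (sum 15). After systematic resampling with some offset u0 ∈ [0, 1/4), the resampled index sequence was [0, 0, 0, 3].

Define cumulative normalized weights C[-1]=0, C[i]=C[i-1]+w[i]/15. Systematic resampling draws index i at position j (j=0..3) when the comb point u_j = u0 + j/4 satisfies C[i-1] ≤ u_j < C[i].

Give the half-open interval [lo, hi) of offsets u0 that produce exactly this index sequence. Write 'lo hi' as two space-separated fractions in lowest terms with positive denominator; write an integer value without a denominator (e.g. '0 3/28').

0 1/10

C = [3/5, 2/3, 2/3, 1]
j=0 picked index 0: u0 ∈ [0, 3/5)
j=1 picked index 0: u0 ∈ [-1/4, 7/20)
j=2 picked index 0: u0 ∈ [-1/2, 1/10)
j=3 picked index 3: u0 ∈ [-1/12, 1/4)
intersection: [0, 1/10)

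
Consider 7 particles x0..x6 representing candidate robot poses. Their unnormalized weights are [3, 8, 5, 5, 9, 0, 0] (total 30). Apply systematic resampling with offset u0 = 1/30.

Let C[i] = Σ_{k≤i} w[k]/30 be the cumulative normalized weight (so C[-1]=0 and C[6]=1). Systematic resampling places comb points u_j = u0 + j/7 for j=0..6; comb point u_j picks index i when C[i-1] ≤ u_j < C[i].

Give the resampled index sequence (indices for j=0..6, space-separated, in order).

C = [1/10, 11/30, 8/15, 7/10, 1, 1, 1]
j=0: u_0=1/30 ∈ [0, 1/10) → index 0
j=1: u_1=37/210 ∈ [1/10, 11/30) → index 1
j=2: u_2=67/210 ∈ [1/10, 11/30) → index 1
j=3: u_3=97/210 ∈ [11/30, 8/15) → index 2
j=4: u_4=127/210 ∈ [8/15, 7/10) → index 3
j=5: u_5=157/210 ∈ [7/10, 1) → index 4
j=6: u_6=187/210 ∈ [7/10, 1) → index 4

0 1 1 2 3 4 4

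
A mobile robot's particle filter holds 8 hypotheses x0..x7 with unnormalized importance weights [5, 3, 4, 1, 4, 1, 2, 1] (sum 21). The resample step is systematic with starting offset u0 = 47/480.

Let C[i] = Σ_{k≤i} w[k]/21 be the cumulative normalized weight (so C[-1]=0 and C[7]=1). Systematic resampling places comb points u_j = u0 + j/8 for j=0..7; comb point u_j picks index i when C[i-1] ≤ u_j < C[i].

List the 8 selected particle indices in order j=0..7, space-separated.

0 0 1 2 3 4 5 7

C = [5/21, 8/21, 4/7, 13/21, 17/21, 6/7, 20/21, 1]
j=0: u_0=47/480 ∈ [0, 5/21) → index 0
j=1: u_1=107/480 ∈ [0, 5/21) → index 0
j=2: u_2=167/480 ∈ [5/21, 8/21) → index 1
j=3: u_3=227/480 ∈ [8/21, 4/7) → index 2
j=4: u_4=287/480 ∈ [4/7, 13/21) → index 3
j=5: u_5=347/480 ∈ [13/21, 17/21) → index 4
j=6: u_6=407/480 ∈ [17/21, 6/7) → index 5
j=7: u_7=467/480 ∈ [20/21, 1) → index 7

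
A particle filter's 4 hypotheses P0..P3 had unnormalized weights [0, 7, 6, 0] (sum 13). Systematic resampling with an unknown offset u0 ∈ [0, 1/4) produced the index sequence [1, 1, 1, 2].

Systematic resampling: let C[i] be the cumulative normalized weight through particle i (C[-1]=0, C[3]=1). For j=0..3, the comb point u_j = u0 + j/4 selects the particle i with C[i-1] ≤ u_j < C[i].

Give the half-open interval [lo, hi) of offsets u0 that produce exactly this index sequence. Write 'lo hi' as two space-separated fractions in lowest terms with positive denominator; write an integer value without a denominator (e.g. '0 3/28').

0 1/26

C = [0, 7/13, 1, 1]
j=0 picked index 1: u0 ∈ [0, 7/13)
j=1 picked index 1: u0 ∈ [-1/4, 15/52)
j=2 picked index 1: u0 ∈ [-1/2, 1/26)
j=3 picked index 2: u0 ∈ [-11/52, 1/4)
intersection: [0, 1/26)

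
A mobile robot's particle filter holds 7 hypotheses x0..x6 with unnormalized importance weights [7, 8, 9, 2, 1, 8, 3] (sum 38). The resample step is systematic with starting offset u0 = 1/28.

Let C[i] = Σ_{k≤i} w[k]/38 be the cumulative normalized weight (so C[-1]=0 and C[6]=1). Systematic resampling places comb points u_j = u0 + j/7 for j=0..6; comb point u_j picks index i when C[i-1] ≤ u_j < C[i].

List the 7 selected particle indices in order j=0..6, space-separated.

0 0 1 2 2 5 5

C = [7/38, 15/38, 12/19, 13/19, 27/38, 35/38, 1]
j=0: u_0=1/28 ∈ [0, 7/38) → index 0
j=1: u_1=5/28 ∈ [0, 7/38) → index 0
j=2: u_2=9/28 ∈ [7/38, 15/38) → index 1
j=3: u_3=13/28 ∈ [15/38, 12/19) → index 2
j=4: u_4=17/28 ∈ [15/38, 12/19) → index 2
j=5: u_5=3/4 ∈ [27/38, 35/38) → index 5
j=6: u_6=25/28 ∈ [27/38, 35/38) → index 5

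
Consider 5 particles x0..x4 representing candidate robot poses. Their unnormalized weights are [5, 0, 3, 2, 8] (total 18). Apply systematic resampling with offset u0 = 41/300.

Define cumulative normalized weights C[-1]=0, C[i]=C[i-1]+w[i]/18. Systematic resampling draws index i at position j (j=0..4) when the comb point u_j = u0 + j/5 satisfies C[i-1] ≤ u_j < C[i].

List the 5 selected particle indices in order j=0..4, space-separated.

C = [5/18, 5/18, 4/9, 5/9, 1]
j=0: u_0=41/300 ∈ [0, 5/18) → index 0
j=1: u_1=101/300 ∈ [5/18, 4/9) → index 2
j=2: u_2=161/300 ∈ [4/9, 5/9) → index 3
j=3: u_3=221/300 ∈ [5/9, 1) → index 4
j=4: u_4=281/300 ∈ [5/9, 1) → index 4

0 2 3 4 4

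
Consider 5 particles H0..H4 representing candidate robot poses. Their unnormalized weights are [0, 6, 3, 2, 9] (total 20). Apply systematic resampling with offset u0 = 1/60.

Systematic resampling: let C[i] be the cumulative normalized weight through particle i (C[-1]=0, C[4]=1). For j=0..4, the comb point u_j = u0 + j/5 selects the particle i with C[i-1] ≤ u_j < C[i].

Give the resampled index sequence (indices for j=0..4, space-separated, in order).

C = [0, 3/10, 9/20, 11/20, 1]
j=0: u_0=1/60 ∈ [0, 3/10) → index 1
j=1: u_1=13/60 ∈ [0, 3/10) → index 1
j=2: u_2=5/12 ∈ [3/10, 9/20) → index 2
j=3: u_3=37/60 ∈ [11/20, 1) → index 4
j=4: u_4=49/60 ∈ [11/20, 1) → index 4

1 1 2 4 4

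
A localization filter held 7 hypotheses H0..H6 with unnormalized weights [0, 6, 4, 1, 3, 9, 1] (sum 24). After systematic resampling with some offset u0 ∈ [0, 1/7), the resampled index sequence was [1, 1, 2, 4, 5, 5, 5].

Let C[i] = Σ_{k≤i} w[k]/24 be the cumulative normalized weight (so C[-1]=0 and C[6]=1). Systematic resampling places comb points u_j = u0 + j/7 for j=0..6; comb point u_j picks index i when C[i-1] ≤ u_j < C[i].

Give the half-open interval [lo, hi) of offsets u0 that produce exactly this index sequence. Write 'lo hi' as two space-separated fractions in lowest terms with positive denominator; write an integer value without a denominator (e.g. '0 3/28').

C = [0, 1/4, 5/12, 11/24, 7/12, 23/24, 1]
j=0 picked index 1: u0 ∈ [0, 1/4)
j=1 picked index 1: u0 ∈ [-1/7, 3/28)
j=2 picked index 2: u0 ∈ [-1/28, 11/84)
j=3 picked index 4: u0 ∈ [5/168, 13/84)
j=4 picked index 5: u0 ∈ [1/84, 65/168)
j=5 picked index 5: u0 ∈ [-11/84, 41/168)
j=6 picked index 5: u0 ∈ [-23/84, 17/168)
intersection: [5/168, 17/168)

5/168 17/168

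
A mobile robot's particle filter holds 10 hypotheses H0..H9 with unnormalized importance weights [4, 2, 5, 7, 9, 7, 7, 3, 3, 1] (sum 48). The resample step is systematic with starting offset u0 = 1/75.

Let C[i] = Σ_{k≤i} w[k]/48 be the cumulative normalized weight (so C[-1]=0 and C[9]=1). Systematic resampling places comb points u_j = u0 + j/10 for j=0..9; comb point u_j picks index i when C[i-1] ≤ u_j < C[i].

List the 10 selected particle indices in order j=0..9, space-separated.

C = [1/12, 1/8, 11/48, 3/8, 9/16, 17/24, 41/48, 11/12, 47/48, 1]
j=0: u_0=1/75 ∈ [0, 1/12) → index 0
j=1: u_1=17/150 ∈ [1/12, 1/8) → index 1
j=2: u_2=16/75 ∈ [1/8, 11/48) → index 2
j=3: u_3=47/150 ∈ [11/48, 3/8) → index 3
j=4: u_4=31/75 ∈ [3/8, 9/16) → index 4
j=5: u_5=77/150 ∈ [3/8, 9/16) → index 4
j=6: u_6=46/75 ∈ [9/16, 17/24) → index 5
j=7: u_7=107/150 ∈ [17/24, 41/48) → index 6
j=8: u_8=61/75 ∈ [17/24, 41/48) → index 6
j=9: u_9=137/150 ∈ [41/48, 11/12) → index 7

0 1 2 3 4 4 5 6 6 7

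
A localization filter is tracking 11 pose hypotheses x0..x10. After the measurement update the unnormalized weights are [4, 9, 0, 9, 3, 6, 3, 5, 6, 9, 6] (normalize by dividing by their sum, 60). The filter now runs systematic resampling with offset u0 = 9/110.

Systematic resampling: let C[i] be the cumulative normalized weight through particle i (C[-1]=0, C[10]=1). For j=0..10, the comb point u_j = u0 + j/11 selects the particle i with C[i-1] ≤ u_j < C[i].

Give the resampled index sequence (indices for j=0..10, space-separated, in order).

1 1 3 3 5 6 7 8 9 10 10

C = [1/15, 13/60, 13/60, 11/30, 5/12, 31/60, 17/30, 13/20, 3/4, 9/10, 1]
j=0: u_0=9/110 ∈ [1/15, 13/60) → index 1
j=1: u_1=19/110 ∈ [1/15, 13/60) → index 1
j=2: u_2=29/110 ∈ [13/60, 11/30) → index 3
j=3: u_3=39/110 ∈ [13/60, 11/30) → index 3
j=4: u_4=49/110 ∈ [5/12, 31/60) → index 5
j=5: u_5=59/110 ∈ [31/60, 17/30) → index 6
j=6: u_6=69/110 ∈ [17/30, 13/20) → index 7
j=7: u_7=79/110 ∈ [13/20, 3/4) → index 8
j=8: u_8=89/110 ∈ [3/4, 9/10) → index 9
j=9: u_9=9/10 ∈ [9/10, 1) → index 10
j=10: u_10=109/110 ∈ [9/10, 1) → index 10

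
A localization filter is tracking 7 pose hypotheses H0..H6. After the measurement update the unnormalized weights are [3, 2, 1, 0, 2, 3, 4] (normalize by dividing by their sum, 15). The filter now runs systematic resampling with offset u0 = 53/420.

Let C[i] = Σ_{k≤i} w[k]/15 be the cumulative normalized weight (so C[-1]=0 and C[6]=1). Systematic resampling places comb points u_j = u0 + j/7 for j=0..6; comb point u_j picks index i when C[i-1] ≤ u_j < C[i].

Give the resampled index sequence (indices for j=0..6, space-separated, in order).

0 1 4 5 5 6 6

C = [1/5, 1/3, 2/5, 2/5, 8/15, 11/15, 1]
j=0: u_0=53/420 ∈ [0, 1/5) → index 0
j=1: u_1=113/420 ∈ [1/5, 1/3) → index 1
j=2: u_2=173/420 ∈ [2/5, 8/15) → index 4
j=3: u_3=233/420 ∈ [8/15, 11/15) → index 5
j=4: u_4=293/420 ∈ [8/15, 11/15) → index 5
j=5: u_5=353/420 ∈ [11/15, 1) → index 6
j=6: u_6=59/60 ∈ [11/15, 1) → index 6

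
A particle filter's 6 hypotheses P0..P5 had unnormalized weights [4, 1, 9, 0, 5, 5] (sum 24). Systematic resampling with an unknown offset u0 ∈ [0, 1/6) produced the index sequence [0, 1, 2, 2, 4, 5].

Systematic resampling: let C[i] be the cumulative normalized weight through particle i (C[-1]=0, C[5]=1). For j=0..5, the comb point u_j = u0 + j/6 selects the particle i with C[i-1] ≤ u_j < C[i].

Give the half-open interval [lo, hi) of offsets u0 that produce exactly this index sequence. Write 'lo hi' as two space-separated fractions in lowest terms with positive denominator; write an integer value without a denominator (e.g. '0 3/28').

C = [1/6, 5/24, 7/12, 7/12, 19/24, 1]
j=0 picked index 0: u0 ∈ [0, 1/6)
j=1 picked index 1: u0 ∈ [0, 1/24)
j=2 picked index 2: u0 ∈ [-1/8, 1/4)
j=3 picked index 2: u0 ∈ [-7/24, 1/12)
j=4 picked index 4: u0 ∈ [-1/12, 1/8)
j=5 picked index 5: u0 ∈ [-1/24, 1/6)
intersection: [0, 1/24)

0 1/24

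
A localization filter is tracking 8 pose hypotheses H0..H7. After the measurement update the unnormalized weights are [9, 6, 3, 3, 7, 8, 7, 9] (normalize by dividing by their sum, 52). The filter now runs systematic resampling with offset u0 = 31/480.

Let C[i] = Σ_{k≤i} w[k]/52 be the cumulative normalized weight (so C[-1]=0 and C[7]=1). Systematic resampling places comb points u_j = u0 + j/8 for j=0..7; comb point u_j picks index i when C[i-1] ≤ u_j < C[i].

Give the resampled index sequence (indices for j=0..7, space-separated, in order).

C = [9/52, 15/52, 9/26, 21/52, 7/13, 9/13, 43/52, 1]
j=0: u_0=31/480 ∈ [0, 9/52) → index 0
j=1: u_1=91/480 ∈ [9/52, 15/52) → index 1
j=2: u_2=151/480 ∈ [15/52, 9/26) → index 2
j=3: u_3=211/480 ∈ [21/52, 7/13) → index 4
j=4: u_4=271/480 ∈ [7/13, 9/13) → index 5
j=5: u_5=331/480 ∈ [7/13, 9/13) → index 5
j=6: u_6=391/480 ∈ [9/13, 43/52) → index 6
j=7: u_7=451/480 ∈ [43/52, 1) → index 7

0 1 2 4 5 5 6 7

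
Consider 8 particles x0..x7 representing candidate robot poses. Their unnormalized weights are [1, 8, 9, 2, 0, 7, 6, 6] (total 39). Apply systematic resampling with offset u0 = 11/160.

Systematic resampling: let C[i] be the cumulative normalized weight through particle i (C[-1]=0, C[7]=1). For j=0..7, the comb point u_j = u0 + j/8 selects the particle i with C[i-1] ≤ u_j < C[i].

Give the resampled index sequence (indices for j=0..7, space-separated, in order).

C = [1/39, 3/13, 6/13, 20/39, 20/39, 9/13, 11/13, 1]
j=0: u_0=11/160 ∈ [1/39, 3/13) → index 1
j=1: u_1=31/160 ∈ [1/39, 3/13) → index 1
j=2: u_2=51/160 ∈ [3/13, 6/13) → index 2
j=3: u_3=71/160 ∈ [3/13, 6/13) → index 2
j=4: u_4=91/160 ∈ [20/39, 9/13) → index 5
j=5: u_5=111/160 ∈ [9/13, 11/13) → index 6
j=6: u_6=131/160 ∈ [9/13, 11/13) → index 6
j=7: u_7=151/160 ∈ [11/13, 1) → index 7

1 1 2 2 5 6 6 7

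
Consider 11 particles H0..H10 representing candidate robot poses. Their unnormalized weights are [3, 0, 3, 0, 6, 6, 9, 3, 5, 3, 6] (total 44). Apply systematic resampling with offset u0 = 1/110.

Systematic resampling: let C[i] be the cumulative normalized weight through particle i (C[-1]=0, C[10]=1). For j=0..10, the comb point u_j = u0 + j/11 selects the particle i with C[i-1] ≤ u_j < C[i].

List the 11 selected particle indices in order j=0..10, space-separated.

0 2 4 5 5 6 6 7 8 9 10

C = [3/44, 3/44, 3/22, 3/22, 3/11, 9/22, 27/44, 15/22, 35/44, 19/22, 1]
j=0: u_0=1/110 ∈ [0, 3/44) → index 0
j=1: u_1=1/10 ∈ [3/44, 3/22) → index 2
j=2: u_2=21/110 ∈ [3/22, 3/11) → index 4
j=3: u_3=31/110 ∈ [3/11, 9/22) → index 5
j=4: u_4=41/110 ∈ [3/11, 9/22) → index 5
j=5: u_5=51/110 ∈ [9/22, 27/44) → index 6
j=6: u_6=61/110 ∈ [9/22, 27/44) → index 6
j=7: u_7=71/110 ∈ [27/44, 15/22) → index 7
j=8: u_8=81/110 ∈ [15/22, 35/44) → index 8
j=9: u_9=91/110 ∈ [35/44, 19/22) → index 9
j=10: u_10=101/110 ∈ [19/22, 1) → index 10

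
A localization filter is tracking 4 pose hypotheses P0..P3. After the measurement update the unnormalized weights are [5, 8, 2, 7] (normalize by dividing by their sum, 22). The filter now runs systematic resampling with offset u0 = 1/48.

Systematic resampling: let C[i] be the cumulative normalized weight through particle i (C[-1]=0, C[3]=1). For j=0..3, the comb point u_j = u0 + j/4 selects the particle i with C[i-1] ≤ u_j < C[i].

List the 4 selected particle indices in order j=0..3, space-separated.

C = [5/22, 13/22, 15/22, 1]
j=0: u_0=1/48 ∈ [0, 5/22) → index 0
j=1: u_1=13/48 ∈ [5/22, 13/22) → index 1
j=2: u_2=25/48 ∈ [5/22, 13/22) → index 1
j=3: u_3=37/48 ∈ [15/22, 1) → index 3

0 1 1 3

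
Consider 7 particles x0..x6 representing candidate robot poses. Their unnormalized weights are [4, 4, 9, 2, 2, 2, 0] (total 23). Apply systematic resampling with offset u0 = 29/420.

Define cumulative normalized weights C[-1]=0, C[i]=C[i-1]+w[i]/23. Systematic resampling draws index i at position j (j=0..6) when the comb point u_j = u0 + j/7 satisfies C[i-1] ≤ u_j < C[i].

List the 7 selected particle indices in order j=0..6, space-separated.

0 1 2 2 2 3 5

C = [4/23, 8/23, 17/23, 19/23, 21/23, 1, 1]
j=0: u_0=29/420 ∈ [0, 4/23) → index 0
j=1: u_1=89/420 ∈ [4/23, 8/23) → index 1
j=2: u_2=149/420 ∈ [8/23, 17/23) → index 2
j=3: u_3=209/420 ∈ [8/23, 17/23) → index 2
j=4: u_4=269/420 ∈ [8/23, 17/23) → index 2
j=5: u_5=47/60 ∈ [17/23, 19/23) → index 3
j=6: u_6=389/420 ∈ [21/23, 1) → index 5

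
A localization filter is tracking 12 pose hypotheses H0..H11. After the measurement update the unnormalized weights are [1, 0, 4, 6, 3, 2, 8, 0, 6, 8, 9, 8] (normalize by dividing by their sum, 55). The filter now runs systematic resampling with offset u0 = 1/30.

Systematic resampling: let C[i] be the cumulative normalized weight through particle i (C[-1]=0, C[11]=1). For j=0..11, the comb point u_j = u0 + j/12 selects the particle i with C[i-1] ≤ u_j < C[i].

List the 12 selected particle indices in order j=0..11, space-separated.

C = [1/55, 1/55, 1/11, 1/5, 14/55, 16/55, 24/55, 24/55, 6/11, 38/55, 47/55, 1]
j=0: u_0=1/30 ∈ [1/55, 1/11) → index 2
j=1: u_1=7/60 ∈ [1/11, 1/5) → index 3
j=2: u_2=1/5 ∈ [1/5, 14/55) → index 4
j=3: u_3=17/60 ∈ [14/55, 16/55) → index 5
j=4: u_4=11/30 ∈ [16/55, 24/55) → index 6
j=5: u_5=9/20 ∈ [24/55, 6/11) → index 8
j=6: u_6=8/15 ∈ [24/55, 6/11) → index 8
j=7: u_7=37/60 ∈ [6/11, 38/55) → index 9
j=8: u_8=7/10 ∈ [38/55, 47/55) → index 10
j=9: u_9=47/60 ∈ [38/55, 47/55) → index 10
j=10: u_10=13/15 ∈ [47/55, 1) → index 11
j=11: u_11=19/20 ∈ [47/55, 1) → index 11

2 3 4 5 6 8 8 9 10 10 11 11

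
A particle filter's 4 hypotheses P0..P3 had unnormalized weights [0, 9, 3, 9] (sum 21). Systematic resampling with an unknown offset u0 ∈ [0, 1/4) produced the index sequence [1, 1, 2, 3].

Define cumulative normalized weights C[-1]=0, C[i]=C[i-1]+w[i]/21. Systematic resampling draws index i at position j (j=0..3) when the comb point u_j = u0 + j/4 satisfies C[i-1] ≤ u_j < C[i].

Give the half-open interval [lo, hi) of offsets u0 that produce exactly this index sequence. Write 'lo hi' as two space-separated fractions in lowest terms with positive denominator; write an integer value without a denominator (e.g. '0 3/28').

C = [0, 3/7, 4/7, 1]
j=0 picked index 1: u0 ∈ [0, 3/7)
j=1 picked index 1: u0 ∈ [-1/4, 5/28)
j=2 picked index 2: u0 ∈ [-1/14, 1/14)
j=3 picked index 3: u0 ∈ [-5/28, 1/4)
intersection: [0, 1/14)

0 1/14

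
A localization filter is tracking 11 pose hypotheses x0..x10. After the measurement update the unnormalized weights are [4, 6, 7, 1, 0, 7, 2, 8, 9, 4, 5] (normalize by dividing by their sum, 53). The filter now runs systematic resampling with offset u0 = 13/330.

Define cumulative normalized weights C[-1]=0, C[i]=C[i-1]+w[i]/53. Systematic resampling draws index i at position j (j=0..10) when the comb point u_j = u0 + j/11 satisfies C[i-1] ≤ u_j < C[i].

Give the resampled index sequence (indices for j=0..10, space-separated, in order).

0 1 2 2 5 6 7 8 8 9 10

C = [4/53, 10/53, 17/53, 18/53, 18/53, 25/53, 27/53, 35/53, 44/53, 48/53, 1]
j=0: u_0=13/330 ∈ [0, 4/53) → index 0
j=1: u_1=43/330 ∈ [4/53, 10/53) → index 1
j=2: u_2=73/330 ∈ [10/53, 17/53) → index 2
j=3: u_3=103/330 ∈ [10/53, 17/53) → index 2
j=4: u_4=133/330 ∈ [18/53, 25/53) → index 5
j=5: u_5=163/330 ∈ [25/53, 27/53) → index 6
j=6: u_6=193/330 ∈ [27/53, 35/53) → index 7
j=7: u_7=223/330 ∈ [35/53, 44/53) → index 8
j=8: u_8=23/30 ∈ [35/53, 44/53) → index 8
j=9: u_9=283/330 ∈ [44/53, 48/53) → index 9
j=10: u_10=313/330 ∈ [48/53, 1) → index 10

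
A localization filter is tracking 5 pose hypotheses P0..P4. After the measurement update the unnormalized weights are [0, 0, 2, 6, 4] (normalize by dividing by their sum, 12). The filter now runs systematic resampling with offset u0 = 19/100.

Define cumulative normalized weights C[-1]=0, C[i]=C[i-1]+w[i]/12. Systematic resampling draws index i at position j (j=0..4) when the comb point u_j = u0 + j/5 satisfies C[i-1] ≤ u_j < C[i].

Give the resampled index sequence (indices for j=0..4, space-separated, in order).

3 3 3 4 4

C = [0, 0, 1/6, 2/3, 1]
j=0: u_0=19/100 ∈ [1/6, 2/3) → index 3
j=1: u_1=39/100 ∈ [1/6, 2/3) → index 3
j=2: u_2=59/100 ∈ [1/6, 2/3) → index 3
j=3: u_3=79/100 ∈ [2/3, 1) → index 4
j=4: u_4=99/100 ∈ [2/3, 1) → index 4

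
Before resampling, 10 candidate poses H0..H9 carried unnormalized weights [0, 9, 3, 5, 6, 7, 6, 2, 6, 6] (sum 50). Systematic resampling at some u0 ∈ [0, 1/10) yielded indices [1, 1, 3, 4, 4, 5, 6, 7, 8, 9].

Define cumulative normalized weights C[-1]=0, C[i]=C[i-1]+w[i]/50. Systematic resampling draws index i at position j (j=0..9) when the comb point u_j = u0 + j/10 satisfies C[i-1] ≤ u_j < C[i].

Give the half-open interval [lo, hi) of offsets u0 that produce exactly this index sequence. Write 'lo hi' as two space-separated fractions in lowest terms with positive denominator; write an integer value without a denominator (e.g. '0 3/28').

1/25 3/50

C = [0, 9/50, 6/25, 17/50, 23/50, 3/5, 18/25, 19/25, 22/25, 1]
j=0 picked index 1: u0 ∈ [0, 9/50)
j=1 picked index 1: u0 ∈ [-1/10, 2/25)
j=2 picked index 3: u0 ∈ [1/25, 7/50)
j=3 picked index 4: u0 ∈ [1/25, 4/25)
j=4 picked index 4: u0 ∈ [-3/50, 3/50)
j=5 picked index 5: u0 ∈ [-1/25, 1/10)
j=6 picked index 6: u0 ∈ [0, 3/25)
j=7 picked index 7: u0 ∈ [1/50, 3/50)
j=8 picked index 8: u0 ∈ [-1/25, 2/25)
j=9 picked index 9: u0 ∈ [-1/50, 1/10)
intersection: [1/25, 3/50)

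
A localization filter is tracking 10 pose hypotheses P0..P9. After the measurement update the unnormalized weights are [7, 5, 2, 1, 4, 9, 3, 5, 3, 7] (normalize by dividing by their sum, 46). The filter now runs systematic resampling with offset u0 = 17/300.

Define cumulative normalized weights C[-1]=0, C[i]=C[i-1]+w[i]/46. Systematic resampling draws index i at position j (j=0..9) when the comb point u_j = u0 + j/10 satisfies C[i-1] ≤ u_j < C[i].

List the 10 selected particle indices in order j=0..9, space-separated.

C = [7/46, 6/23, 7/23, 15/46, 19/46, 14/23, 31/46, 18/23, 39/46, 1]
j=0: u_0=17/300 ∈ [0, 7/46) → index 0
j=1: u_1=47/300 ∈ [7/46, 6/23) → index 1
j=2: u_2=77/300 ∈ [7/46, 6/23) → index 1
j=3: u_3=107/300 ∈ [15/46, 19/46) → index 4
j=4: u_4=137/300 ∈ [19/46, 14/23) → index 5
j=5: u_5=167/300 ∈ [19/46, 14/23) → index 5
j=6: u_6=197/300 ∈ [14/23, 31/46) → index 6
j=7: u_7=227/300 ∈ [31/46, 18/23) → index 7
j=8: u_8=257/300 ∈ [39/46, 1) → index 9
j=9: u_9=287/300 ∈ [39/46, 1) → index 9

0 1 1 4 5 5 6 7 9 9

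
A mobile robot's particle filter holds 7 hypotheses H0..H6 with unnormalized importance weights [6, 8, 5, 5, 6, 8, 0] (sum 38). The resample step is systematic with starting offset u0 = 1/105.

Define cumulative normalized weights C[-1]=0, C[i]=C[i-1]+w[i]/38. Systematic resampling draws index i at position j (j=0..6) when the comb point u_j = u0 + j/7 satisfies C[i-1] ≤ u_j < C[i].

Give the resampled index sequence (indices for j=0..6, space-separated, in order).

C = [3/19, 7/19, 1/2, 12/19, 15/19, 1, 1]
j=0: u_0=1/105 ∈ [0, 3/19) → index 0
j=1: u_1=16/105 ∈ [0, 3/19) → index 0
j=2: u_2=31/105 ∈ [3/19, 7/19) → index 1
j=3: u_3=46/105 ∈ [7/19, 1/2) → index 2
j=4: u_4=61/105 ∈ [1/2, 12/19) → index 3
j=5: u_5=76/105 ∈ [12/19, 15/19) → index 4
j=6: u_6=13/15 ∈ [15/19, 1) → index 5

0 0 1 2 3 4 5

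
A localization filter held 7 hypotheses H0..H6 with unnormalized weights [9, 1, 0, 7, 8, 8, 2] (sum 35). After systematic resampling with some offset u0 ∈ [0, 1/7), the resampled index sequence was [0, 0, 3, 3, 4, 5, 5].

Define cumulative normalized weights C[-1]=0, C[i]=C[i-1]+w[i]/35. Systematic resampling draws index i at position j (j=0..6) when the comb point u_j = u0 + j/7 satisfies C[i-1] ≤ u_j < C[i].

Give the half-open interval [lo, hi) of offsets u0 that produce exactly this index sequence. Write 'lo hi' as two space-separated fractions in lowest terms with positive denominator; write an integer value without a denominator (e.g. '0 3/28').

C = [9/35, 2/7, 2/7, 17/35, 5/7, 33/35, 1]
j=0 picked index 0: u0 ∈ [0, 9/35)
j=1 picked index 0: u0 ∈ [-1/7, 4/35)
j=2 picked index 3: u0 ∈ [0, 1/5)
j=3 picked index 3: u0 ∈ [-1/7, 2/35)
j=4 picked index 4: u0 ∈ [-3/35, 1/7)
j=5 picked index 5: u0 ∈ [0, 8/35)
j=6 picked index 5: u0 ∈ [-1/7, 3/35)
intersection: [0, 2/35)

0 2/35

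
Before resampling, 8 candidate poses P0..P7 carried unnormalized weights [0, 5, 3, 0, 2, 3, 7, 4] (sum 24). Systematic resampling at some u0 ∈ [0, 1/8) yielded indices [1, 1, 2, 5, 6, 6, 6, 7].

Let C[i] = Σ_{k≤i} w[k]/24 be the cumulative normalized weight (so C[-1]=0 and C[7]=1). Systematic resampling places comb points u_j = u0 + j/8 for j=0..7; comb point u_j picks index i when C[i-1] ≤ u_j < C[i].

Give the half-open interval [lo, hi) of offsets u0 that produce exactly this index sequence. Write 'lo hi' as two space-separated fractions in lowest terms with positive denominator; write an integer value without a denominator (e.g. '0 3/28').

C = [0, 5/24, 1/3, 1/3, 5/12, 13/24, 5/6, 1]
j=0 picked index 1: u0 ∈ [0, 5/24)
j=1 picked index 1: u0 ∈ [-1/8, 1/12)
j=2 picked index 2: u0 ∈ [-1/24, 1/12)
j=3 picked index 5: u0 ∈ [1/24, 1/6)
j=4 picked index 6: u0 ∈ [1/24, 1/3)
j=5 picked index 6: u0 ∈ [-1/12, 5/24)
j=6 picked index 6: u0 ∈ [-5/24, 1/12)
j=7 picked index 7: u0 ∈ [-1/24, 1/8)
intersection: [1/24, 1/12)

1/24 1/12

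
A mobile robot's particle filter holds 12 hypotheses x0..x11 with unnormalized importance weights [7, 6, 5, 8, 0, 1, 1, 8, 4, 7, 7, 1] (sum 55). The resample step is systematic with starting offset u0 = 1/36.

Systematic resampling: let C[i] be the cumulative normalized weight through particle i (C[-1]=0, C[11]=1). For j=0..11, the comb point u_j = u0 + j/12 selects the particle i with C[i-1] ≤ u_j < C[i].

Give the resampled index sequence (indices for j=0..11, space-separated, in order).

0 0 1 2 3 3 7 7 8 9 10 10

C = [7/55, 13/55, 18/55, 26/55, 26/55, 27/55, 28/55, 36/55, 8/11, 47/55, 54/55, 1]
j=0: u_0=1/36 ∈ [0, 7/55) → index 0
j=1: u_1=1/9 ∈ [0, 7/55) → index 0
j=2: u_2=7/36 ∈ [7/55, 13/55) → index 1
j=3: u_3=5/18 ∈ [13/55, 18/55) → index 2
j=4: u_4=13/36 ∈ [18/55, 26/55) → index 3
j=5: u_5=4/9 ∈ [18/55, 26/55) → index 3
j=6: u_6=19/36 ∈ [28/55, 36/55) → index 7
j=7: u_7=11/18 ∈ [28/55, 36/55) → index 7
j=8: u_8=25/36 ∈ [36/55, 8/11) → index 8
j=9: u_9=7/9 ∈ [8/11, 47/55) → index 9
j=10: u_10=31/36 ∈ [47/55, 54/55) → index 10
j=11: u_11=17/18 ∈ [47/55, 54/55) → index 10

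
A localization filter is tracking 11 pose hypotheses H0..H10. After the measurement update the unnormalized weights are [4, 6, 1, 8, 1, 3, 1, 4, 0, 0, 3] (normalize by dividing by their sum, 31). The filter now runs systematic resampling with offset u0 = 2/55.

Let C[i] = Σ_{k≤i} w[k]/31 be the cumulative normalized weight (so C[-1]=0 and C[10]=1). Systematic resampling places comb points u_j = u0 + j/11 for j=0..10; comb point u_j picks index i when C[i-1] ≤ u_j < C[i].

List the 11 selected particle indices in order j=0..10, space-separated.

0 0 1 1 3 3 3 5 6 7 10

C = [4/31, 10/31, 11/31, 19/31, 20/31, 23/31, 24/31, 28/31, 28/31, 28/31, 1]
j=0: u_0=2/55 ∈ [0, 4/31) → index 0
j=1: u_1=7/55 ∈ [0, 4/31) → index 0
j=2: u_2=12/55 ∈ [4/31, 10/31) → index 1
j=3: u_3=17/55 ∈ [4/31, 10/31) → index 1
j=4: u_4=2/5 ∈ [11/31, 19/31) → index 3
j=5: u_5=27/55 ∈ [11/31, 19/31) → index 3
j=6: u_6=32/55 ∈ [11/31, 19/31) → index 3
j=7: u_7=37/55 ∈ [20/31, 23/31) → index 5
j=8: u_8=42/55 ∈ [23/31, 24/31) → index 6
j=9: u_9=47/55 ∈ [24/31, 28/31) → index 7
j=10: u_10=52/55 ∈ [28/31, 1) → index 10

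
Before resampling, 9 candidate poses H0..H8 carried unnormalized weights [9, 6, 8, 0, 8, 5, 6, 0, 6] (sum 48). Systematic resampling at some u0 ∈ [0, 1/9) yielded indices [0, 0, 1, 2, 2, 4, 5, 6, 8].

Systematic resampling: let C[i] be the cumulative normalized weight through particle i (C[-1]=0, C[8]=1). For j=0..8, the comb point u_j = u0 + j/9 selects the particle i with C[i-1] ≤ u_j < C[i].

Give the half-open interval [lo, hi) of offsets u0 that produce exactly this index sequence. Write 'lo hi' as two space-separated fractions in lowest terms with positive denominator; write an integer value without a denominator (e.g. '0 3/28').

0 5/144

C = [3/16, 5/16, 23/48, 23/48, 31/48, 3/4, 7/8, 7/8, 1]
j=0 picked index 0: u0 ∈ [0, 3/16)
j=1 picked index 0: u0 ∈ [-1/9, 11/144)
j=2 picked index 1: u0 ∈ [-5/144, 13/144)
j=3 picked index 2: u0 ∈ [-1/48, 7/48)
j=4 picked index 2: u0 ∈ [-19/144, 5/144)
j=5 picked index 4: u0 ∈ [-11/144, 13/144)
j=6 picked index 5: u0 ∈ [-1/48, 1/12)
j=7 picked index 6: u0 ∈ [-1/36, 7/72)
j=8 picked index 8: u0 ∈ [-1/72, 1/9)
intersection: [0, 5/144)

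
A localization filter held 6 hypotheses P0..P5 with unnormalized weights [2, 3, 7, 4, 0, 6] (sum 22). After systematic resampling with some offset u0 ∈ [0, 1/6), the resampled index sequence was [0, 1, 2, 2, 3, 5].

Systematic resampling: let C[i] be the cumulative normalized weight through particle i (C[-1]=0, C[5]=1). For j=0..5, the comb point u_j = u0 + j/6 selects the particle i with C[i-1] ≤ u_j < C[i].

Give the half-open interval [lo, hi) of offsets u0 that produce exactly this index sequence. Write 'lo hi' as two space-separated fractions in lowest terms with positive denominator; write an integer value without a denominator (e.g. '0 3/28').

0 1/22

C = [1/11, 5/22, 6/11, 8/11, 8/11, 1]
j=0 picked index 0: u0 ∈ [0, 1/11)
j=1 picked index 1: u0 ∈ [-5/66, 2/33)
j=2 picked index 2: u0 ∈ [-7/66, 7/33)
j=3 picked index 2: u0 ∈ [-3/11, 1/22)
j=4 picked index 3: u0 ∈ [-4/33, 2/33)
j=5 picked index 5: u0 ∈ [-7/66, 1/6)
intersection: [0, 1/22)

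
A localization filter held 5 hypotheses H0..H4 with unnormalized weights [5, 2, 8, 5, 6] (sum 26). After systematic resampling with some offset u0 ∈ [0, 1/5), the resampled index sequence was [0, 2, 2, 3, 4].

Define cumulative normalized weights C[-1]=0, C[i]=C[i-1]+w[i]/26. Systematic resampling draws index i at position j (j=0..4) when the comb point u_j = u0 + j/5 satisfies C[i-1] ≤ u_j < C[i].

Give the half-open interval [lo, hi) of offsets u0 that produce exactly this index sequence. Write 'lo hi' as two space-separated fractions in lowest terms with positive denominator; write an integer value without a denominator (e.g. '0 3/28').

9/130 11/65

C = [5/26, 7/26, 15/26, 10/13, 1]
j=0 picked index 0: u0 ∈ [0, 5/26)
j=1 picked index 2: u0 ∈ [9/130, 49/130)
j=2 picked index 2: u0 ∈ [-17/130, 23/130)
j=3 picked index 3: u0 ∈ [-3/130, 11/65)
j=4 picked index 4: u0 ∈ [-2/65, 1/5)
intersection: [9/130, 11/65)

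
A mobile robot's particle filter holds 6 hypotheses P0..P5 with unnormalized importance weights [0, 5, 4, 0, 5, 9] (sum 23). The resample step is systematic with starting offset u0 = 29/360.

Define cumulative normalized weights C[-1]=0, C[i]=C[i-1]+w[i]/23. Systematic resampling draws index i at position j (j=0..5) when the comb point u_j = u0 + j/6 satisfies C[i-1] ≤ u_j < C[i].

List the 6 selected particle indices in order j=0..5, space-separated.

1 2 4 4 5 5

C = [0, 5/23, 9/23, 9/23, 14/23, 1]
j=0: u_0=29/360 ∈ [0, 5/23) → index 1
j=1: u_1=89/360 ∈ [5/23, 9/23) → index 2
j=2: u_2=149/360 ∈ [9/23, 14/23) → index 4
j=3: u_3=209/360 ∈ [9/23, 14/23) → index 4
j=4: u_4=269/360 ∈ [14/23, 1) → index 5
j=5: u_5=329/360 ∈ [14/23, 1) → index 5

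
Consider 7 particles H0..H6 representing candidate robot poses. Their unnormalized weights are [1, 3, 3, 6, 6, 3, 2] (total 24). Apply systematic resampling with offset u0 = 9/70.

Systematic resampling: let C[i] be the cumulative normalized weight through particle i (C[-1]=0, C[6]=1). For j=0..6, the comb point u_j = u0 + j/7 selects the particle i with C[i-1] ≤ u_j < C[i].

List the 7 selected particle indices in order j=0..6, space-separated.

C = [1/24, 1/6, 7/24, 13/24, 19/24, 11/12, 1]
j=0: u_0=9/70 ∈ [1/24, 1/6) → index 1
j=1: u_1=19/70 ∈ [1/6, 7/24) → index 2
j=2: u_2=29/70 ∈ [7/24, 13/24) → index 3
j=3: u_3=39/70 ∈ [13/24, 19/24) → index 4
j=4: u_4=7/10 ∈ [13/24, 19/24) → index 4
j=5: u_5=59/70 ∈ [19/24, 11/12) → index 5
j=6: u_6=69/70 ∈ [11/12, 1) → index 6

1 2 3 4 4 5 6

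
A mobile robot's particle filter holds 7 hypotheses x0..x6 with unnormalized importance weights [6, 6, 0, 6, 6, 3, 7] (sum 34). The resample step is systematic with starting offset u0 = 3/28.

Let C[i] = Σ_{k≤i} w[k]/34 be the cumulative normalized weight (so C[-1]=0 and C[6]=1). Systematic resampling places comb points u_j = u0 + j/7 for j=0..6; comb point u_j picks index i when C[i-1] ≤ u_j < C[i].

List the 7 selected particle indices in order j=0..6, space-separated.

0 1 3 4 4 6 6

C = [3/17, 6/17, 6/17, 9/17, 12/17, 27/34, 1]
j=0: u_0=3/28 ∈ [0, 3/17) → index 0
j=1: u_1=1/4 ∈ [3/17, 6/17) → index 1
j=2: u_2=11/28 ∈ [6/17, 9/17) → index 3
j=3: u_3=15/28 ∈ [9/17, 12/17) → index 4
j=4: u_4=19/28 ∈ [9/17, 12/17) → index 4
j=5: u_5=23/28 ∈ [27/34, 1) → index 6
j=6: u_6=27/28 ∈ [27/34, 1) → index 6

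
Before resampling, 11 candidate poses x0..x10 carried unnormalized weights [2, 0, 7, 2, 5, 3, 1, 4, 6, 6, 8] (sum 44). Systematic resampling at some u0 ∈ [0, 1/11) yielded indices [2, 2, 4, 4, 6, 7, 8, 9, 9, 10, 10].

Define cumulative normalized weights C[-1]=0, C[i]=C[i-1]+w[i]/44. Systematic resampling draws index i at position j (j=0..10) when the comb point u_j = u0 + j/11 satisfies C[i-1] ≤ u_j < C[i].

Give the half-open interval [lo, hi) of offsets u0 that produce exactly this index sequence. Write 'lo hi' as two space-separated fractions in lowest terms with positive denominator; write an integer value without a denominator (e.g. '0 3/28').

C = [1/22, 1/22, 9/44, 1/4, 4/11, 19/44, 5/11, 6/11, 15/22, 9/11, 1]
j=0 picked index 2: u0 ∈ [1/22, 9/44)
j=1 picked index 2: u0 ∈ [-1/22, 5/44)
j=2 picked index 4: u0 ∈ [3/44, 2/11)
j=3 picked index 4: u0 ∈ [-1/44, 1/11)
j=4 picked index 6: u0 ∈ [3/44, 1/11)
j=5 picked index 7: u0 ∈ [0, 1/11)
j=6 picked index 8: u0 ∈ [0, 3/22)
j=7 picked index 9: u0 ∈ [1/22, 2/11)
j=8 picked index 9: u0 ∈ [-1/22, 1/11)
j=9 picked index 10: u0 ∈ [0, 2/11)
j=10 picked index 10: u0 ∈ [-1/11, 1/11)
intersection: [3/44, 1/11)

3/44 1/11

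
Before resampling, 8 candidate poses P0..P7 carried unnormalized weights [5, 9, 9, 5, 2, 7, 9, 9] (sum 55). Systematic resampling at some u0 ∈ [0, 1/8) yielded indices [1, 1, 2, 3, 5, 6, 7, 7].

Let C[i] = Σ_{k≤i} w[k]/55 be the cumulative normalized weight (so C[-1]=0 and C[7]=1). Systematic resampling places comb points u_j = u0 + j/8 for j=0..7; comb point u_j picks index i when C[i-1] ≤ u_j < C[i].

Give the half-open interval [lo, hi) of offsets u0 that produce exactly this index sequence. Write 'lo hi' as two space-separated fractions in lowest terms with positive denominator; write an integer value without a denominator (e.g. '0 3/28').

1/11 1/8

C = [1/11, 14/55, 23/55, 28/55, 6/11, 37/55, 46/55, 1]
j=0 picked index 1: u0 ∈ [1/11, 14/55)
j=1 picked index 1: u0 ∈ [-3/88, 57/440)
j=2 picked index 2: u0 ∈ [1/220, 37/220)
j=3 picked index 3: u0 ∈ [19/440, 59/440)
j=4 picked index 5: u0 ∈ [1/22, 19/110)
j=5 picked index 6: u0 ∈ [21/440, 93/440)
j=6 picked index 7: u0 ∈ [19/220, 1/4)
j=7 picked index 7: u0 ∈ [-17/440, 1/8)
intersection: [1/11, 1/8)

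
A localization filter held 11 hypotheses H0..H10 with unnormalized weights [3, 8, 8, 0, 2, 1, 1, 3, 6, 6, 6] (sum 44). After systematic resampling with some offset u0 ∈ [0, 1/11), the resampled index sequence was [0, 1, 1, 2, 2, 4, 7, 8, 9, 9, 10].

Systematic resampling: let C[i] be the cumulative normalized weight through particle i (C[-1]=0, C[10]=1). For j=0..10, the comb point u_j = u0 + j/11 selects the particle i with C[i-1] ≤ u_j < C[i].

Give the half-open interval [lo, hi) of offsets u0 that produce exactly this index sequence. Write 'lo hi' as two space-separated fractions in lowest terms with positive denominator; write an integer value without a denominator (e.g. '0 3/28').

C = [3/44, 1/4, 19/44, 19/44, 21/44, 1/2, 23/44, 13/22, 8/11, 19/22, 1]
j=0 picked index 0: u0 ∈ [0, 3/44)
j=1 picked index 1: u0 ∈ [-1/44, 7/44)
j=2 picked index 1: u0 ∈ [-5/44, 3/44)
j=3 picked index 2: u0 ∈ [-1/44, 7/44)
j=4 picked index 2: u0 ∈ [-5/44, 3/44)
j=5 picked index 4: u0 ∈ [-1/44, 1/44)
j=6 picked index 7: u0 ∈ [-1/44, 1/22)
j=7 picked index 8: u0 ∈ [-1/22, 1/11)
j=8 picked index 9: u0 ∈ [0, 3/22)
j=9 picked index 9: u0 ∈ [-1/11, 1/22)
j=10 picked index 10: u0 ∈ [-1/22, 1/11)
intersection: [0, 1/44)

0 1/44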